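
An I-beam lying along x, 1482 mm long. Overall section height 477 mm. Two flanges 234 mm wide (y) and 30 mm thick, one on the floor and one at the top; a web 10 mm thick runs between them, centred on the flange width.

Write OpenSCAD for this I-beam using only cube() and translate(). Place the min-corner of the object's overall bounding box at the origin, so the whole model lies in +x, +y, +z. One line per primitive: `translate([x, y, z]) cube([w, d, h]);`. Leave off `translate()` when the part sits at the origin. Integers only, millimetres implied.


cube([1482, 234, 30]);
translate([0, 112, 30]) cube([1482, 10, 417]);
translate([0, 0, 447]) cube([1482, 234, 30]);


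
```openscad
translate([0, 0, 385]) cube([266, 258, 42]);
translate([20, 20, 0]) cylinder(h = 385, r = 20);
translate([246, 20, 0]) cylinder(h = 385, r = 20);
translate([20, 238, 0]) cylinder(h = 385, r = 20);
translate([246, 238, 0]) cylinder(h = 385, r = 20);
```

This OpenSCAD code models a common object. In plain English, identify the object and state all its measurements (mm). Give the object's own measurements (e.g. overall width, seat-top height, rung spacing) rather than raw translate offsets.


A four-legged stool. The seat is a 266×258×42 mm slab whose top surface is at z = 427 mm; four round legs, each 40 mm in diameter, run from the floor (z = 0) to the underside of the seat, each leg's axis is inset half a diameter from the nearest pair of seat edges (so the leg's bounding box is flush with the corner).


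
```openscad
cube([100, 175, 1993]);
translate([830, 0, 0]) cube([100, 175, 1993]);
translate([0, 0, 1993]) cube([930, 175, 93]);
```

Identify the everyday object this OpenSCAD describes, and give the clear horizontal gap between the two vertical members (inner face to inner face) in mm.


A door frame. The clear opening width is 730 mm.

Two 1993 mm tall posts with a header on top — a door frame. The left jamb is 100 mm wide at x = 0; the right jamb starts at x = 830. The clear opening is 830 − 100 = 730 mm.


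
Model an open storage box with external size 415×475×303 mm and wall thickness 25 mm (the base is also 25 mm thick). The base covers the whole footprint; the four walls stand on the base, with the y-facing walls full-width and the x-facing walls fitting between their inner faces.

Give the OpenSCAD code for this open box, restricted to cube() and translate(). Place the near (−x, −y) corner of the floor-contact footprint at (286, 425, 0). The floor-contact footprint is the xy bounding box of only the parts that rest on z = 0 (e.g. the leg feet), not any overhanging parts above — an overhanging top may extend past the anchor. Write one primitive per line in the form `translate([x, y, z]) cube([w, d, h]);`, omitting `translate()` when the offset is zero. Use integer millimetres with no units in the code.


translate([286, 425, 0]) cube([415, 475, 25]);
translate([286, 425, 25]) cube([415, 25, 278]);
translate([286, 875, 25]) cube([415, 25, 278]);
translate([286, 450, 25]) cube([25, 425, 278]);
translate([676, 450, 25]) cube([25, 425, 278]);


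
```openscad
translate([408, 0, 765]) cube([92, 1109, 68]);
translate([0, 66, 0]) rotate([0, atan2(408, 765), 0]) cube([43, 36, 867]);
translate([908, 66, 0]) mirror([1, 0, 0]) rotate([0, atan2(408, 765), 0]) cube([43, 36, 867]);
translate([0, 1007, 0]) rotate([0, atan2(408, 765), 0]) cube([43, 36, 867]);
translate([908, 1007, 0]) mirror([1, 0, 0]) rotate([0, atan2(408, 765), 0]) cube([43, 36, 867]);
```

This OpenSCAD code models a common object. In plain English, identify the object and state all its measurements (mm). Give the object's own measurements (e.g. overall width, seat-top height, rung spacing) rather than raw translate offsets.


A sawhorse. A 92×1109×68 mm beam (x, y, z) sits on two A-frame leg pairs. Each pair is two raked legs of 43×36 mm section (36 mm along y) splaying symmetrically in x. Each leg rises 765 mm vertically over 408 mm of horizontal reach and is 867 mm long along its own axis. Every leg's outer bottom edge rests on the floor and its outer top edge meets a bottom edge of the beam — the left legs (tilting toward +x) meet the beam's −x bottom edge, the right legs (their mirror images, tilting toward −x) meet its +x bottom edge — so the leg tops tuck under the beam, the beam's underside is 765 mm above the floor, and the feet are 908 mm apart outside-to-outside with the beam centred between them. The two leg pairs are set in 66 mm from either end of the beam.


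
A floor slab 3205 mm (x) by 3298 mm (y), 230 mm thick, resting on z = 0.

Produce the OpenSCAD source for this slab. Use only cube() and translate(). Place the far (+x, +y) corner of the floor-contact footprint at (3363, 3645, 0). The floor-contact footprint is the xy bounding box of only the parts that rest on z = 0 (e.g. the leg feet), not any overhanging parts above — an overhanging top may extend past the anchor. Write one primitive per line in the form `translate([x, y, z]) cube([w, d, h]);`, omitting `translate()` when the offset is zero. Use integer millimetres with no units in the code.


translate([158, 347, 0]) cube([3205, 3298, 230]);


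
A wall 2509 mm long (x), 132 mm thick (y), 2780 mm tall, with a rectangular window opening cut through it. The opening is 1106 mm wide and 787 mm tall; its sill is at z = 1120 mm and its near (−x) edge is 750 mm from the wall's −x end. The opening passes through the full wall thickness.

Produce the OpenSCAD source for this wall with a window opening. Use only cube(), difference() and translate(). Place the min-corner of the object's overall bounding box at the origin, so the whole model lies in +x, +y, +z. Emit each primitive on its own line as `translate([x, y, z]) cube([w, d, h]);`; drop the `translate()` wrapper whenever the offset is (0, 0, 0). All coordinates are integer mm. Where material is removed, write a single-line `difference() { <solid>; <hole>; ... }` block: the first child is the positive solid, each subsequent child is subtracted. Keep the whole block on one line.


difference() { cube([2509, 132, 2780]); translate([750, 0, 1120]) cube([1106, 132, 787]); }


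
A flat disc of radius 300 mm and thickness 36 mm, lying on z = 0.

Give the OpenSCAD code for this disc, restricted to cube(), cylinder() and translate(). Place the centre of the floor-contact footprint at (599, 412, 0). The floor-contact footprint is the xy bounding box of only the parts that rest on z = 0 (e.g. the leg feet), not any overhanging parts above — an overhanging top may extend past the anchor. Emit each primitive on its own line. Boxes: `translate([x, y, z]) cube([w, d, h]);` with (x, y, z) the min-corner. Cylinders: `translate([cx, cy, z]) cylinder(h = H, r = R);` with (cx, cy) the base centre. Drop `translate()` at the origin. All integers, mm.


translate([599, 412, 0]) cylinder(h = 36, r = 300);


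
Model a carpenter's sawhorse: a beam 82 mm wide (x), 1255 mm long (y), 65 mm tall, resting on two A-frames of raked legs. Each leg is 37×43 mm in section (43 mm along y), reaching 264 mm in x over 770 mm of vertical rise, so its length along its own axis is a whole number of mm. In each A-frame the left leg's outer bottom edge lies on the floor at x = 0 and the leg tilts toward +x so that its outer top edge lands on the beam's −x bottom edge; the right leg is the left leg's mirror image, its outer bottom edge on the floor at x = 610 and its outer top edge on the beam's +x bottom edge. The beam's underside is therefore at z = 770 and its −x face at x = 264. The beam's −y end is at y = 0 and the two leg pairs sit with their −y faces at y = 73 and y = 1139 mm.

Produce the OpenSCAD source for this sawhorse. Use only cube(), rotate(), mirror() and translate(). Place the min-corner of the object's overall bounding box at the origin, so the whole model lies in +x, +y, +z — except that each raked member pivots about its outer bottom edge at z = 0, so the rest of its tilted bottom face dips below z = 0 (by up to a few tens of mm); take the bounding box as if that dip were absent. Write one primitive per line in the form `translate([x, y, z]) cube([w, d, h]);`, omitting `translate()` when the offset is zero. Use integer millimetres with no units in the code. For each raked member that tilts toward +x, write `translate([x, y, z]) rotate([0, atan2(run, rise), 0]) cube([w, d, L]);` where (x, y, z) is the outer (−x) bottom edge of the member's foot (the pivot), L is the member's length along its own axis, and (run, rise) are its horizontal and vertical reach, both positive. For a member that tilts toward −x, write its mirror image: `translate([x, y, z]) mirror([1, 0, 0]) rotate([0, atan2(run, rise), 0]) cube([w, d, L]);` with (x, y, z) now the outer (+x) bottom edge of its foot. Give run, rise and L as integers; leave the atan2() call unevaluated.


translate([264, 0, 770]) cube([82, 1255, 65]);
translate([0, 73, 0]) rotate([0, atan2(264, 770), 0]) cube([37, 43, 814]);
translate([610, 73, 0]) mirror([1, 0, 0]) rotate([0, atan2(264, 770), 0]) cube([37, 43, 814]);
translate([0, 1139, 0]) rotate([0, atan2(264, 770), 0]) cube([37, 43, 814]);
translate([610, 1139, 0]) mirror([1, 0, 0]) rotate([0, atan2(264, 770), 0]) cube([37, 43, 814]);


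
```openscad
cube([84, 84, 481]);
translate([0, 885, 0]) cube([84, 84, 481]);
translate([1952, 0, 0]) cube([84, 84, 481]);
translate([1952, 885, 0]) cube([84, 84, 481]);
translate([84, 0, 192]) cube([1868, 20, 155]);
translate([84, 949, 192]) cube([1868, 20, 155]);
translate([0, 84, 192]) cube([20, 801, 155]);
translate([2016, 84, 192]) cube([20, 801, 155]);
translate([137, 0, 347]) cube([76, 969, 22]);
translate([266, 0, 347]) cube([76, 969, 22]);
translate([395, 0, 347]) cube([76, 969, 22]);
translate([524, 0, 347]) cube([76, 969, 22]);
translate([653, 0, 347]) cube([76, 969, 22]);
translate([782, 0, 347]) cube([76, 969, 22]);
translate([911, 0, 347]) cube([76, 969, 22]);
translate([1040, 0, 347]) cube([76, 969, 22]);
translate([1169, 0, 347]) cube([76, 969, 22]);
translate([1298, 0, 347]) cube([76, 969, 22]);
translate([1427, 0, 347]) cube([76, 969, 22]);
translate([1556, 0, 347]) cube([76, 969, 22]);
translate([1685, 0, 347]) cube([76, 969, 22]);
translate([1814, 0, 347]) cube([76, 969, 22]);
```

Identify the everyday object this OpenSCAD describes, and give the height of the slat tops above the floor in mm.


A bed frame. The slat-top height is 369 mm.

Four posts, four rails, and a row of slats — a bed frame. Slats sit on the rails at z = 192 + 155 = 347; with slat thickness 22, the top is 369 mm.


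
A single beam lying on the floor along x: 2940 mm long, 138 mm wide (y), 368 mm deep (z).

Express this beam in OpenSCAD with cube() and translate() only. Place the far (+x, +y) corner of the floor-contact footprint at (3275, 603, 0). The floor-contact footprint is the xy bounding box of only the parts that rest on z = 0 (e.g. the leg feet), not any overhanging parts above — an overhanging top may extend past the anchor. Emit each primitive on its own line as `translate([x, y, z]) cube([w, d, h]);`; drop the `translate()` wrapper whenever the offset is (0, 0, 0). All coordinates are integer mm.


translate([335, 465, 0]) cube([2940, 138, 368]);


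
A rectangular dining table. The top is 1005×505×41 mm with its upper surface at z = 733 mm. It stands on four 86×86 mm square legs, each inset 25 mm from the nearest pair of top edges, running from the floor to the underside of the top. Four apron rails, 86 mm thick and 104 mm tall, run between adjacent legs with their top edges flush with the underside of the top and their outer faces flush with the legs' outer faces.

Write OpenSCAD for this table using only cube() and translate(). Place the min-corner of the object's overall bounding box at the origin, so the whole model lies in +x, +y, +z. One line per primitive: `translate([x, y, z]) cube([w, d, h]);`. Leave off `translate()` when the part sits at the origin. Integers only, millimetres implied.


translate([0, 0, 692]) cube([1005, 505, 41]);
translate([25, 25, 0]) cube([86, 86, 692]);
translate([894, 25, 0]) cube([86, 86, 692]);
translate([25, 394, 0]) cube([86, 86, 692]);
translate([894, 394, 0]) cube([86, 86, 692]);
translate([111, 25, 588]) cube([783, 86, 104]);
translate([111, 394, 588]) cube([783, 86, 104]);
translate([25, 111, 588]) cube([86, 283, 104]);
translate([894, 111, 588]) cube([86, 283, 104]);


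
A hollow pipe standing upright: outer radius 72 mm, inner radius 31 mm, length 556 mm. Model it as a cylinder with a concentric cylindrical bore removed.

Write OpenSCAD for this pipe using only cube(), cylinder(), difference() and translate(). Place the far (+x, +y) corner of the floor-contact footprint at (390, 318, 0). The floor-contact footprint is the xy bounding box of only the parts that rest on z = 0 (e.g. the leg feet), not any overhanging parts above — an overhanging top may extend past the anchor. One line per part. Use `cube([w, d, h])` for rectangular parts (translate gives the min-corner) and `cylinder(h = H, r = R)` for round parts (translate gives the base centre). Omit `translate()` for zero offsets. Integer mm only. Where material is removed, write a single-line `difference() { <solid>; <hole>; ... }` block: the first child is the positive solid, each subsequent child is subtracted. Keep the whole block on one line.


difference() { translate([318, 246, 0]) cylinder(h = 556, r = 72); translate([318, 246, 0]) cylinder(h = 556, r = 31); }


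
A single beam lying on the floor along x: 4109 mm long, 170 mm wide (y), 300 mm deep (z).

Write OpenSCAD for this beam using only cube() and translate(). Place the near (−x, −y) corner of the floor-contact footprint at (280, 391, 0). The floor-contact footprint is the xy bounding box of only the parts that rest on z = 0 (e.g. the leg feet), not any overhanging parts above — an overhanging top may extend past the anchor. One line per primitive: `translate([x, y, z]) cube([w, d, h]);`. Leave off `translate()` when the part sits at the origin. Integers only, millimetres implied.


translate([280, 391, 0]) cube([4109, 170, 300]);


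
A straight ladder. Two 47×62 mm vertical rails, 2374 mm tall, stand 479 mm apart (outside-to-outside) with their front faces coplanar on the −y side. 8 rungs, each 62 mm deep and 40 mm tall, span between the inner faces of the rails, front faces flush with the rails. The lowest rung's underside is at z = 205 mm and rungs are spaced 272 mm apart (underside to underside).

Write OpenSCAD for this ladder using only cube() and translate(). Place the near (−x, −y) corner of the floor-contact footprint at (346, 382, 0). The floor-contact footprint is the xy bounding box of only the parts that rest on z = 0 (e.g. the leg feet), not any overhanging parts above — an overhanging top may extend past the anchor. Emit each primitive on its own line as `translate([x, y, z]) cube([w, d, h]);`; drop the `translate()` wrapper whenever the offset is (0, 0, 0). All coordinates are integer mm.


translate([346, 382, 0]) cube([47, 62, 2374]);
translate([778, 382, 0]) cube([47, 62, 2374]);
translate([393, 382, 205]) cube([385, 62, 40]);
translate([393, 382, 477]) cube([385, 62, 40]);
translate([393, 382, 749]) cube([385, 62, 40]);
translate([393, 382, 1021]) cube([385, 62, 40]);
translate([393, 382, 1293]) cube([385, 62, 40]);
translate([393, 382, 1565]) cube([385, 62, 40]);
translate([393, 382, 1837]) cube([385, 62, 40]);
translate([393, 382, 2109]) cube([385, 62, 40]);


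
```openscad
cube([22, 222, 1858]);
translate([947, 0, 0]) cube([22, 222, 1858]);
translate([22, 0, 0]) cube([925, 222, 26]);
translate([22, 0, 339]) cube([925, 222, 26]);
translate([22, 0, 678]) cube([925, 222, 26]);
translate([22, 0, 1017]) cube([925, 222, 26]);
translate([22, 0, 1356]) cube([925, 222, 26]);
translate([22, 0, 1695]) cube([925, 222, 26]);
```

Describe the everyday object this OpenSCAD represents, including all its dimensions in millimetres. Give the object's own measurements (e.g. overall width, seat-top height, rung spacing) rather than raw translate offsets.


An open bookshelf. Two side panels, each 22 mm thick, 222 mm deep and 1858 mm tall, stand 969 mm apart (outside-to-outside). Between them sit 6 shelves, each 26 mm thick and 222 mm deep, spanning the full gap between the sides. The bottom shelf rests on the floor (its underside at z = 0) and the clear gap between one shelf's top and the next shelf's underside is 313 mm.


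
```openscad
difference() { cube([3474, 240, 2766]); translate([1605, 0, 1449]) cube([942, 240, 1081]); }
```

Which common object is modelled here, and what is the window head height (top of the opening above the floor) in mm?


A wall with a window opening. The window head height is 2530 mm.

A wall with a rectangular opening subtracted — a window. Sill at z = 1449, opening 1081 mm tall, so the head is at 1449 + 1081 = 2530 mm.


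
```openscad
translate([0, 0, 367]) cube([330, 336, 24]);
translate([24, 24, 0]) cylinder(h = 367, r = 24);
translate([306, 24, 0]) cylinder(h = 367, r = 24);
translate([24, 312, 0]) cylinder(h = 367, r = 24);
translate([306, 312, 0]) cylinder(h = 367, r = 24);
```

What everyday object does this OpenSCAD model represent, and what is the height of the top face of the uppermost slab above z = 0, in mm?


A stool. The seat height is 391 mm.

A 330×336×24 slab at z = 367 on four corner cylinders — a stool. The seat top is 367 + 24 = 391 mm.


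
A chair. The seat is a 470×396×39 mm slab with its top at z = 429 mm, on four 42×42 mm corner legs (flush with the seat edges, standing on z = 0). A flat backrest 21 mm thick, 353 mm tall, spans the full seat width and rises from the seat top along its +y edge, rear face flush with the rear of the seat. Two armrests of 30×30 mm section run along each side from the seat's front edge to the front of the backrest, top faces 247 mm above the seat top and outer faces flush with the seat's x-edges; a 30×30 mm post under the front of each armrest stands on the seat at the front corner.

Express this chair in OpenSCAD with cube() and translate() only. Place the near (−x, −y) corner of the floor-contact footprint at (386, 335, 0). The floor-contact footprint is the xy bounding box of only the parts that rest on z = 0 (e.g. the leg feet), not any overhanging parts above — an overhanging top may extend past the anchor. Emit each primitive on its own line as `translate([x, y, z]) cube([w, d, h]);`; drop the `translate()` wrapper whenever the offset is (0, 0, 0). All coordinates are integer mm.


translate([386, 335, 390]) cube([470, 396, 39]);
translate([386, 335, 0]) cube([42, 42, 390]);
translate([814, 335, 0]) cube([42, 42, 390]);
translate([386, 689, 0]) cube([42, 42, 390]);
translate([814, 689, 0]) cube([42, 42, 390]);
translate([386, 710, 429]) cube([470, 21, 353]);
translate([386, 335, 646]) cube([30, 375, 30]);
translate([826, 335, 646]) cube([30, 375, 30]);
translate([386, 335, 429]) cube([30, 30, 217]);
translate([826, 335, 429]) cube([30, 30, 217]);


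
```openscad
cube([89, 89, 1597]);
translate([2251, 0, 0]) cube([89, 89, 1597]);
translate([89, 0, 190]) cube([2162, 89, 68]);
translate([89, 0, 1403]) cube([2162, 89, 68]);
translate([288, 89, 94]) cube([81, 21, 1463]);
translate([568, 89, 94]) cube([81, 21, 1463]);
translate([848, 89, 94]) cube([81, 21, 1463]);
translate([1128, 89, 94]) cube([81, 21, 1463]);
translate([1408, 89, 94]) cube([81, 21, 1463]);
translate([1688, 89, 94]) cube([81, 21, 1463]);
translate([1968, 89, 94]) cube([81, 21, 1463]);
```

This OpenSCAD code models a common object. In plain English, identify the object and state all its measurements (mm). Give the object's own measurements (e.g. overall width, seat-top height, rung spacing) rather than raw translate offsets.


A fence section. Two 89×89 mm posts, 1597 mm tall, stand on the floor with a clear span of 2162 mm between their inner faces. Two horizontal rails of 89×68 mm section span the gap between the posts with their undersides at z = 190 mm and z = 1403 mm, flush with the posts' −y face. 7 pickets, each 81 mm wide, 21 mm thick and 1463 mm tall, are fixed to the +y face of the rails with their bottoms at z = 94 mm, spaced across the span with a 199 mm gap after the −x post and between neighbouring pickets, with 202 mm left before the +x post.


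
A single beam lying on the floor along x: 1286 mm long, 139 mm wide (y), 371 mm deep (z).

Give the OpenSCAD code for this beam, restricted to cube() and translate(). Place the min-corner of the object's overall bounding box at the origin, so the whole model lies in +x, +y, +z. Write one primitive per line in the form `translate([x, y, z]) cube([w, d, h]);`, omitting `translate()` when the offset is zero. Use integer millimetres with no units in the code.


cube([1286, 139, 371]);


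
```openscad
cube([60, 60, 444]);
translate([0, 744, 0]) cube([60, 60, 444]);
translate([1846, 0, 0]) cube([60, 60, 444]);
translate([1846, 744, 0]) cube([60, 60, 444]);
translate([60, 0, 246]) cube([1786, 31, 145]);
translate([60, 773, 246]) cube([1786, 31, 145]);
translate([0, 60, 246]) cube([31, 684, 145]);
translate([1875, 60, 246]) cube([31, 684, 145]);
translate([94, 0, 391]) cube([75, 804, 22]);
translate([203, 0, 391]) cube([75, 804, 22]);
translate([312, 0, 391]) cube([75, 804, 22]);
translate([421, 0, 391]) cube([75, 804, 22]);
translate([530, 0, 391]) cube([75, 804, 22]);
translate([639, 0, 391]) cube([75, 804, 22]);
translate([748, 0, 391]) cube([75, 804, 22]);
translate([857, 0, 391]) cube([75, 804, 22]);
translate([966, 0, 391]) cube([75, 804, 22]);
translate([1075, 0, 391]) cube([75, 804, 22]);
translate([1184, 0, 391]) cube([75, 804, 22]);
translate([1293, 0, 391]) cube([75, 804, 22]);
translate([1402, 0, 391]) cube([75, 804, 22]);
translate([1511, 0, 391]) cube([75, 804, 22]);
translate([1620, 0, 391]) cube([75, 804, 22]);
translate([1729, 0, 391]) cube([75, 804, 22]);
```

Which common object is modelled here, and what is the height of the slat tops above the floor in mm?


A bed frame. The slat-top height is 413 mm.

Four posts, four rails, and a row of slats — a bed frame. Slats sit on the rails at z = 246 + 145 = 391; with slat thickness 22, the top is 413 mm.


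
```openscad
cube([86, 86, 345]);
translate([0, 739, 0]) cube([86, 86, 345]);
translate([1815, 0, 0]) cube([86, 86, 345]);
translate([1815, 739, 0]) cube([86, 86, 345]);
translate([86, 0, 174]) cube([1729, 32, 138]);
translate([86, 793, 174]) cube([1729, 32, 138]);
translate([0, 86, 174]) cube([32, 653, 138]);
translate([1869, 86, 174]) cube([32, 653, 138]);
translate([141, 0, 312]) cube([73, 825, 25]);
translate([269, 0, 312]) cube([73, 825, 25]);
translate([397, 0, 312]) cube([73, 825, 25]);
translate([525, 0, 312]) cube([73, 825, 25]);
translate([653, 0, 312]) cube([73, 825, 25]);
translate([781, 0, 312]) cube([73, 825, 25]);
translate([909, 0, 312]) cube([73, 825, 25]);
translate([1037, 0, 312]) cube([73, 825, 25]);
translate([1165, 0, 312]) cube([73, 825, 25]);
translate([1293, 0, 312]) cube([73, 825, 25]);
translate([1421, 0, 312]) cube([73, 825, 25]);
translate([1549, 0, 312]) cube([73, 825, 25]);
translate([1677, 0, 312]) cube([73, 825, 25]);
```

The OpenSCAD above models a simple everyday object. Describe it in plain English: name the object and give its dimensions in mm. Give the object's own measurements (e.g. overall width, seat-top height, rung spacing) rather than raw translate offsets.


A bed frame 1901 mm long (x) by 825 mm wide (y). Four 86×86 mm corner posts, 345 mm tall, at the corners of the footprint. Four rails of 32 mm thickness and 138 mm height run between adjacent posts with their undersides at z = 174 mm, their outer faces flush with the outside of the frame (the two x-running rails run between the posts' inner faces; the two y-running rails run between the posts' inner faces). 13 slats, each 73 mm wide (x) and 25 mm thick, lie across the top of the two x-running rails, running the full 825 mm width of the frame in y; along x they sit between the end posts with a 55 mm gap after the −x posts and between neighbouring slats, leaving 65 mm before the +x posts.


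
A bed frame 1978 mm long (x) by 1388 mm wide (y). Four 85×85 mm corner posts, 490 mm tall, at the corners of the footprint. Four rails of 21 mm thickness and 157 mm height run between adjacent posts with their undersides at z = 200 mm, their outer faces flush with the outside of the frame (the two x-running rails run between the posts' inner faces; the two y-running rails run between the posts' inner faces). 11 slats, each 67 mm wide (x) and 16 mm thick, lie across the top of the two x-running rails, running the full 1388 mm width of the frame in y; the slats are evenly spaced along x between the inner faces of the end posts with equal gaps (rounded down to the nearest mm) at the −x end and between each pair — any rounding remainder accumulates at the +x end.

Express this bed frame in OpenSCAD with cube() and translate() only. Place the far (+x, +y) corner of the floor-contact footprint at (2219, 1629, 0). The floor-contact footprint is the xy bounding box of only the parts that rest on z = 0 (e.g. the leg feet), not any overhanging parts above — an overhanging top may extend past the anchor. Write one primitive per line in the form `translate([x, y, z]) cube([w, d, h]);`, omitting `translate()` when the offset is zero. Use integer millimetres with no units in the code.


// slat z = rail_z + rail_h = 200 + 157 = 357
// slat gap = ⌊(1808 − 11·67) / 12⌋ = 89
translate([241, 241, 0]) cube([85, 85, 490]);
translate([241, 1544, 0]) cube([85, 85, 490]);
translate([2134, 241, 0]) cube([85, 85, 490]);
translate([2134, 1544, 0]) cube([85, 85, 490]);
translate([326, 241, 200]) cube([1808, 21, 157]);
translate([326, 1608, 200]) cube([1808, 21, 157]);
translate([241, 326, 200]) cube([21, 1218, 157]);
translate([2198, 326, 200]) cube([21, 1218, 157]);
translate([415, 241, 357]) cube([67, 1388, 16]);
translate([571, 241, 357]) cube([67, 1388, 16]);
translate([727, 241, 357]) cube([67, 1388, 16]);
translate([883, 241, 357]) cube([67, 1388, 16]);
translate([1039, 241, 357]) cube([67, 1388, 16]);
translate([1195, 241, 357]) cube([67, 1388, 16]);
translate([1351, 241, 357]) cube([67, 1388, 16]);
translate([1507, 241, 357]) cube([67, 1388, 16]);
translate([1663, 241, 357]) cube([67, 1388, 16]);
translate([1819, 241, 357]) cube([67, 1388, 16]);
translate([1975, 241, 357]) cube([67, 1388, 16]);


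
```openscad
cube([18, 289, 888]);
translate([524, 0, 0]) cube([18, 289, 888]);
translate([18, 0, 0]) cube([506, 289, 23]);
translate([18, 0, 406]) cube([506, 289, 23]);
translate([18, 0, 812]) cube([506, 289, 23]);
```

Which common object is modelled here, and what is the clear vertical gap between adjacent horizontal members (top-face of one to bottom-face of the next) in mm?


A bookshelf. The clear shelf gap is 383 mm.

Two tall side panels with 3 horizontal boards between them — a bookshelf. The first two shelf undersides are at z = 0 and z = 406; with shelf thickness 23, the clear gap is 406 − 0 − 23 = 383 mm.


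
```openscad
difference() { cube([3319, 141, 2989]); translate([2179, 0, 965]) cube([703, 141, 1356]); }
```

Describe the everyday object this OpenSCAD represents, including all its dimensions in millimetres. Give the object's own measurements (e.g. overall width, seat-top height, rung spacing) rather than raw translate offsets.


A wall 3319 mm long (x), 141 mm thick (y), 2989 mm tall, with a rectangular window opening cut through it. The opening is 703 mm wide and 1356 mm tall; its sill is at z = 965 mm and its near (−x) edge is 2179 mm from the wall's −x end. The opening passes through the full wall thickness.


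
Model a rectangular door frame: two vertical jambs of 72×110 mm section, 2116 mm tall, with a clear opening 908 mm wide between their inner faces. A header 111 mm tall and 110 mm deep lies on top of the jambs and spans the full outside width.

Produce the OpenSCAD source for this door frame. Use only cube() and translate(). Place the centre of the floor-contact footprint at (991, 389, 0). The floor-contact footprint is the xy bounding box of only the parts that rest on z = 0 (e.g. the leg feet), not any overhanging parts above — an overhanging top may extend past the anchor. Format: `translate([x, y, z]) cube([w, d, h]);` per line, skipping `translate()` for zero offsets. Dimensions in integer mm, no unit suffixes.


translate([465, 334, 0]) cube([72, 110, 2116]);
translate([1445, 334, 0]) cube([72, 110, 2116]);
translate([465, 334, 2116]) cube([1052, 110, 111]);


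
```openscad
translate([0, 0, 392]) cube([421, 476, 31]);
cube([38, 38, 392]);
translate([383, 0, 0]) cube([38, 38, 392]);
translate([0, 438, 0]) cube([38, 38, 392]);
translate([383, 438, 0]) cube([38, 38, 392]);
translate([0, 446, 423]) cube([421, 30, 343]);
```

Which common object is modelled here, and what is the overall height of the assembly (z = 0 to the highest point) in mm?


A chair. The overall height is 766 mm.

A slab on four corner posts with a tall panel at the back — a chair. The seat slab sits at z = 392 with thickness 31, and the 343 mm backrest starts at the seat top, so the overall height is 392 + 31 + 343 = 766 mm.


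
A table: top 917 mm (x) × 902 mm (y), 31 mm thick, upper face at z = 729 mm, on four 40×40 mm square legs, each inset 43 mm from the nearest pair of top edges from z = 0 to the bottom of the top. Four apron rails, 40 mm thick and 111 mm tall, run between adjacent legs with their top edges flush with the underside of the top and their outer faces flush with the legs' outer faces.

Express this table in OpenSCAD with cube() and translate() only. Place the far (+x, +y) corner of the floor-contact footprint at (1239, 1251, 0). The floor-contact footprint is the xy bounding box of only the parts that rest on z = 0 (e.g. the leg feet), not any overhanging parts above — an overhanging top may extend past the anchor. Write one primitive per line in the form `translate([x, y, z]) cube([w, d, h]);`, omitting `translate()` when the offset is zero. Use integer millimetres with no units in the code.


// leg_h = 729 - 31 = 698
// apron z = 698 - 111 = 587
translate([365, 392, 698]) cube([917, 902, 31]);
translate([408, 435, 0]) cube([40, 40, 698]);
translate([1199, 435, 0]) cube([40, 40, 698]);
translate([408, 1211, 0]) cube([40, 40, 698]);
translate([1199, 1211, 0]) cube([40, 40, 698]);
translate([448, 435, 587]) cube([751, 40, 111]);
translate([448, 1211, 587]) cube([751, 40, 111]);
translate([408, 475, 587]) cube([40, 736, 111]);
translate([1199, 475, 587]) cube([40, 736, 111]);


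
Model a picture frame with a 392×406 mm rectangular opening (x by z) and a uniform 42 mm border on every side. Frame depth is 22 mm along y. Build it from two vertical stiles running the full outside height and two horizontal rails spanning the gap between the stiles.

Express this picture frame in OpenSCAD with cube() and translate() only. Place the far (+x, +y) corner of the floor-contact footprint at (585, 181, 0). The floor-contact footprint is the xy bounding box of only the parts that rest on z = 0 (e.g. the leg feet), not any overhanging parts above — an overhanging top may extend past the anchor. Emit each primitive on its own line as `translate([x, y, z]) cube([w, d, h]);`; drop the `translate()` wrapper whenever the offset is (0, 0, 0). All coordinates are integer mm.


translate([109, 159, 0]) cube([42, 22, 490]);
translate([543, 159, 0]) cube([42, 22, 490]);
translate([151, 159, 0]) cube([392, 22, 42]);
translate([151, 159, 448]) cube([392, 22, 42]);


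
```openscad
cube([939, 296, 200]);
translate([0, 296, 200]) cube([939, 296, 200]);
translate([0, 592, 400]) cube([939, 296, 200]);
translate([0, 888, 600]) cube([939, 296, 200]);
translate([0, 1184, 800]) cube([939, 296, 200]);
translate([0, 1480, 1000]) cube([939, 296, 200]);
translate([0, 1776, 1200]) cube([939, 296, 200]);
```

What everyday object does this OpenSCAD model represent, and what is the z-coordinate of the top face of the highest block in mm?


A staircase. The total rise is 1400 mm.

7 identical blocks, each offset up and back from the previous — a staircase. Each step is 200 mm tall and there are 7 of them, so the total rise is 7 × 200 = 1400 mm.


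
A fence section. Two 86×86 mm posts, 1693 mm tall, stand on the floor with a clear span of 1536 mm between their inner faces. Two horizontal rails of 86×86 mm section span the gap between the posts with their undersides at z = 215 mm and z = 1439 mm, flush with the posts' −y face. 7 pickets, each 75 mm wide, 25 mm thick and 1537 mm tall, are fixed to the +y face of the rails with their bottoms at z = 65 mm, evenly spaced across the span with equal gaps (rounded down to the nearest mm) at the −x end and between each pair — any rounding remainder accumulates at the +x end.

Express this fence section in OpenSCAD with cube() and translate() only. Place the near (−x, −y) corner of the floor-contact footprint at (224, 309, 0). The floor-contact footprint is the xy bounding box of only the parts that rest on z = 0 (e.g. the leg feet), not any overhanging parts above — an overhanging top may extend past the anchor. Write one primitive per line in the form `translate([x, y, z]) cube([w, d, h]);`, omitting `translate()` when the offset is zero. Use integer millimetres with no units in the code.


translate([224, 309, 0]) cube([86, 86, 1693]);
translate([1846, 309, 0]) cube([86, 86, 1693]);
translate([310, 309, 215]) cube([1536, 86, 86]);
translate([310, 309, 1439]) cube([1536, 86, 86]);
translate([436, 395, 65]) cube([75, 25, 1537]);
translate([637, 395, 65]) cube([75, 25, 1537]);
translate([838, 395, 65]) cube([75, 25, 1537]);
translate([1039, 395, 65]) cube([75, 25, 1537]);
translate([1240, 395, 65]) cube([75, 25, 1537]);
translate([1441, 395, 65]) cube([75, 25, 1537]);
translate([1642, 395, 65]) cube([75, 25, 1537]);


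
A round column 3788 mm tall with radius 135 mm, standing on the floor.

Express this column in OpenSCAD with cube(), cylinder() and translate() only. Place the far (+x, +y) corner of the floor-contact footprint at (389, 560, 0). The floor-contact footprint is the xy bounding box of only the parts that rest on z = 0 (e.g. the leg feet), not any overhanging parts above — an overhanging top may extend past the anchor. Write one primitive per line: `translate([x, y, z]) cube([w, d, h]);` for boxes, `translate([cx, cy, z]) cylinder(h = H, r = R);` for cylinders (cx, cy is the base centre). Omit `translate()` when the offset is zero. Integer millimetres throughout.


translate([254, 425, 0]) cylinder(h = 3788, r = 135);


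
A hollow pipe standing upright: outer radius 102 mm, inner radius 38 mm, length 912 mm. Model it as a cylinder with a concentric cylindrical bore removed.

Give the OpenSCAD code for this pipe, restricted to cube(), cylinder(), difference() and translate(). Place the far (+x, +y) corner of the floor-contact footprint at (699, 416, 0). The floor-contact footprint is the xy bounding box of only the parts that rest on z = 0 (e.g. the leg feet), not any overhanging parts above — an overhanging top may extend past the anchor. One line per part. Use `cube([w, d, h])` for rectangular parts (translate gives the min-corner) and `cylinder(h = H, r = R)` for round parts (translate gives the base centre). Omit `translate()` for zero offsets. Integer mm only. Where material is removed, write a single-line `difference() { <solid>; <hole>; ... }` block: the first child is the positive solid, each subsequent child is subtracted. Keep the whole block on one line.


difference() { translate([597, 314, 0]) cylinder(h = 912, r = 102); translate([597, 314, 0]) cylinder(h = 912, r = 38); }


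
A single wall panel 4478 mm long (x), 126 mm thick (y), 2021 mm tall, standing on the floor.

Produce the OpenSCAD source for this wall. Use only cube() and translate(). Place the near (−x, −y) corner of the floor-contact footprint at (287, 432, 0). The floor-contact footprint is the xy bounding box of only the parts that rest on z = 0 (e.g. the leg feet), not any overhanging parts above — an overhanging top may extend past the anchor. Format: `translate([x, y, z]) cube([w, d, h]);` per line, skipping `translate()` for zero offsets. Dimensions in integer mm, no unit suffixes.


translate([287, 432, 0]) cube([4478, 126, 2021]);


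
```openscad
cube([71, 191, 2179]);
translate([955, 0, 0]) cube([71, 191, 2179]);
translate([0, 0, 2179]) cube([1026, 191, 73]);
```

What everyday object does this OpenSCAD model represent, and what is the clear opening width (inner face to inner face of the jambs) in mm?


A door frame. The clear opening width is 884 mm.

Two 2179 mm tall posts with a header on top — a door frame. The left jamb is 71 mm wide at x = 0; the right jamb starts at x = 955. The clear opening is 955 − 71 = 884 mm.


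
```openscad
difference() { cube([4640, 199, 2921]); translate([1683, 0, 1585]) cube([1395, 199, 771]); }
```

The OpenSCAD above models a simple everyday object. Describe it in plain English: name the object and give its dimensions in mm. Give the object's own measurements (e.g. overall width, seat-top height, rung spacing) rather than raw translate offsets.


A wall 4640 mm long (x), 199 mm thick (y), 2921 mm tall, with a rectangular window opening cut through it. The opening is 1395 mm wide and 771 mm tall; its sill is at z = 1585 mm and its near (−x) edge is 1683 mm from the wall's −x end. The opening passes through the full wall thickness.


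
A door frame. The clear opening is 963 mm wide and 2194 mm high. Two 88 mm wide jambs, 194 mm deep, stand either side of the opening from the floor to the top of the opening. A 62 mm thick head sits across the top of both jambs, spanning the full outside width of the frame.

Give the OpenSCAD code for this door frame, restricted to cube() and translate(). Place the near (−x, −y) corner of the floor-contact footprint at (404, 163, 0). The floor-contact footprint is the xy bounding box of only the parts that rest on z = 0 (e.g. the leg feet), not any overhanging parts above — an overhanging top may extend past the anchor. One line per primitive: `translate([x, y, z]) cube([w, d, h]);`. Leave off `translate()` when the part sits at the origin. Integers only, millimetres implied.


translate([404, 163, 0]) cube([88, 194, 2194]);
translate([1455, 163, 0]) cube([88, 194, 2194]);
translate([404, 163, 2194]) cube([1139, 194, 62]);


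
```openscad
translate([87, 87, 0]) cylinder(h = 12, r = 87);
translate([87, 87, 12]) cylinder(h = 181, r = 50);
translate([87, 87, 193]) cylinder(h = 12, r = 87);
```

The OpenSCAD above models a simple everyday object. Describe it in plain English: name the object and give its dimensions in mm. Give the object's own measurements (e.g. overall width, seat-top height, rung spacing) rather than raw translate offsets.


A spool: two coaxial disc flanges of radius 87 mm and thickness 12 mm, joined by a core cylinder of radius 50 mm and height 181 mm. The lower flange rests on z = 0 and the three cylinders share a vertical axis.


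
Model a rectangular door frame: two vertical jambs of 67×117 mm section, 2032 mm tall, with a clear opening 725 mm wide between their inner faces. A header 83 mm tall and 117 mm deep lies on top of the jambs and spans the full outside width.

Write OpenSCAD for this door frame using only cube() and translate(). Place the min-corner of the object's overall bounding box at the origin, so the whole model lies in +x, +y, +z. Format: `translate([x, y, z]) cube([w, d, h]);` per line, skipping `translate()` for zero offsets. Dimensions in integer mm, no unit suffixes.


cube([67, 117, 2032]);
translate([792, 0, 0]) cube([67, 117, 2032]);
translate([0, 0, 2032]) cube([859, 117, 83]);


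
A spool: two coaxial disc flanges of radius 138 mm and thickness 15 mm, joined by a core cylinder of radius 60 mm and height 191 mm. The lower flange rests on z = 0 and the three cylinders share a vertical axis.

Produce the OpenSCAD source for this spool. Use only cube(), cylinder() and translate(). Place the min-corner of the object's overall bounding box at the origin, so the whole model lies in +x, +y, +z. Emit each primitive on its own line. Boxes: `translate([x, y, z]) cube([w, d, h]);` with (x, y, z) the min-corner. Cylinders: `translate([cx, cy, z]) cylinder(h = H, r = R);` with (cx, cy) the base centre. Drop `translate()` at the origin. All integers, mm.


translate([138, 138, 0]) cylinder(h = 15, r = 138);
translate([138, 138, 15]) cylinder(h = 191, r = 60);
translate([138, 138, 206]) cylinder(h = 15, r = 138);
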